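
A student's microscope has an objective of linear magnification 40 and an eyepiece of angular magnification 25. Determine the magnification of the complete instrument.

The overall magnification of a compound microscope is the product of the objective and eyepiece magnifications:
M = M_obj x M_eye = 40 x 25 = 1000.

1000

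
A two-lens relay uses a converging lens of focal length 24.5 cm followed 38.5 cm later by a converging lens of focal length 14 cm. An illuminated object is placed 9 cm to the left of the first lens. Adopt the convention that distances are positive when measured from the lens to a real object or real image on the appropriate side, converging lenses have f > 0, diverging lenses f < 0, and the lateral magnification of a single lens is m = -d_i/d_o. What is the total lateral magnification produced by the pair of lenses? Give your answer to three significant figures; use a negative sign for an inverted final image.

Applying the thin-lens equation to the first lens, 1/24.5 = 1/9 + 1/d_i1, which gives d_i1 = -14.226 cm.
Its lateral magnification is m_1 = -d_i1/d_o1 = -(-14.226)/9 = 1.5806.
The intermediate image is virtual, 14.226 cm to the left of lens 1, so d_o2 = L - d_i1 = 38.5 - (-14.226) = 52.726 cm.
Applying the thin-lens equation again with f_2 = 14 cm and d_o2 = 52.726 cm gives d_i2 = 19.061 cm.
m_2 = -(19.061)/(52.726) = -0.3615.
Overall magnification: m = m_1 m_2 = -0.5714.

-0.571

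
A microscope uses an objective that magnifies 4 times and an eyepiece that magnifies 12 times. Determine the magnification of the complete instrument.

The overall magnification of a compound microscope is the product of the objective and eyepiece magnifications:
M = M_obj x M_eye = 4 x 12 = 48.

48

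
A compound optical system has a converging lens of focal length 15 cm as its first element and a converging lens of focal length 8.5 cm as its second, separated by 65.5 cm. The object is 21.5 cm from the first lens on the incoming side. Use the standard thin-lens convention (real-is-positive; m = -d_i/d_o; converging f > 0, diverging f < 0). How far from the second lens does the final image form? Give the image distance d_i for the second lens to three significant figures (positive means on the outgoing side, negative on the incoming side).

Lens 1: 1/d_i1 = 1/f_1 - 1/d_o1 = 1/15 - 1/21.5 = 0.02016 cm^-1, so d_i1 = 49.615 cm.
The intermediate image is 49.615 cm to the right of lens 1, so d_o2 = L - d_i1 = 65.5 - 49.615 = 15.885 cm.
Lens 2: 1/d_i2 = 1/f_2 - 1/d_o2 = 1/8.5 - 1/(15.885) = 0.05469 cm^-1, so d_i2 = 18.284 cm.

18.3 cm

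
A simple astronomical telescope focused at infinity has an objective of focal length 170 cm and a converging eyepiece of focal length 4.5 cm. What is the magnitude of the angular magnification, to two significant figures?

38

|M| = f_obj/|f_eye| = 170/4.5 = 37.778.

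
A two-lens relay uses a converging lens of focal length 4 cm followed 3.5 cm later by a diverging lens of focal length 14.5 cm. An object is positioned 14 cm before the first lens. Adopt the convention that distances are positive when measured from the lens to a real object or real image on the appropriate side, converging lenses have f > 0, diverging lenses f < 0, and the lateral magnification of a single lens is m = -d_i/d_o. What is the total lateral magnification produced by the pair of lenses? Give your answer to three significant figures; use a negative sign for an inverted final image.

-0.468

Applying the thin-lens equation to the first lens, 1/4 = 1/14 + 1/d_i1, which gives d_i1 = 5.600 cm.
Its lateral magnification is m_1 = -d_i1/d_o1 = -(5.600)/14 = -0.4000.
Since 5.600 cm > 3.5 cm, the first image lies past the second lens and serves as a virtual object: d_o2 = L - d_i1 = -2.100 cm.
Applying the thin-lens equation again with f_2 = -14.5 cm and d_o2 = -2.100 cm gives d_i2 = 2.456 cm.
m_2 = -(2.456)/(-2.100) = 1.1694.
Total m = m_1 x m_2 = (-0.4000)(1.1694) = -0.4677.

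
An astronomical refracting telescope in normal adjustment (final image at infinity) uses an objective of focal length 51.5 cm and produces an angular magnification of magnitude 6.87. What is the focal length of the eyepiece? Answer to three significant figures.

|M| = f_obj/f_eye, so f_eye = f_obj/|M| = 51.5/6.87 = 7.496 cm.

7.50 cm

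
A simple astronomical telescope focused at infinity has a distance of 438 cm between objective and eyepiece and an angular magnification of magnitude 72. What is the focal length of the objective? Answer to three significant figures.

432 cm

In normal adjustment the tube length equals f_obj + f_eye and |M| = f_obj/f_eye.
So f_obj = 72 f_eye and 72 f_eye + f_eye = 438 cm, giving f_eye = 438/73 = 6.000 cm and f_obj = 432.000 cm.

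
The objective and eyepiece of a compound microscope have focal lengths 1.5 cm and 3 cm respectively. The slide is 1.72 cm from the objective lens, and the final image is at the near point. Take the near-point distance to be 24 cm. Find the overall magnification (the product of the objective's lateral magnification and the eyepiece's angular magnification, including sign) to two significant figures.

-61

Objective: 1/d_i = 1/f_obj - 1/d_o = 1/1.5 - 1/1.72 = 0.08527 cm^-1, so d_i = 11.727 cm.
m_obj = -d_i/d_o = -11.727/1.72 = -6.818.
Eyepiece angular magnification (image at near point): M_eye = 1 + D/f_e = 1 + 24/3 = 9.000.
Overall M = m_obj x M_eye = (-6.818)(9.000) = -61.36.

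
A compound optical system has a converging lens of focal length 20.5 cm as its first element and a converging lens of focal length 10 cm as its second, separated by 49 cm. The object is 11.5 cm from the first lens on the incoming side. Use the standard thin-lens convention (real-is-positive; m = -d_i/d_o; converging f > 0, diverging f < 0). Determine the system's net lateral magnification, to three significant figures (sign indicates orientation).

First lens: d_i1 = 1/(1/20.5 - 1/11.5) = -26.194 cm.
m_1 = -(-26.194)/11.5 = 2.2778.
The intermediate image is virtual, 26.194 cm to the left of lens 1, so d_o2 = L - d_i1 = 49 - (-26.194) = 75.194 cm.
Second lens: d_i2 = 1/(1/10 - 1/(75.194)) = 11.534 cm.
m_2 = -(11.534)/(75.194) = -0.1534.
The system's lateral magnification is m_1 m_2 = (2.2778)(-0.1534) = -0.3494.

-0.349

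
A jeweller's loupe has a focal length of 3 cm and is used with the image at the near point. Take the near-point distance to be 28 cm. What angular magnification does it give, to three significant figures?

M = 1 + D/f = 1 + 28/3 = 10.333.

10.3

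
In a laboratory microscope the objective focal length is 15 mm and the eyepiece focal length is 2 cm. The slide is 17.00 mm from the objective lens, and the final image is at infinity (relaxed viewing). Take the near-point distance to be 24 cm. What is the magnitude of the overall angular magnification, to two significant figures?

90

Convert to cm: f_obj = 15 mm = 1.5 cm; d_o = 17.00 mm = 1.70 cm.
Objective: 1/d_i = 1/f_obj - 1/d_o = 1/1.5 - 1/1.70 = 0.07843 cm^-1, so d_i = 12.750 cm.
m_obj = -d_i/d_o = -12.750/1.70 = -7.500.
Eyepiece angular magnification (image at infinity): M_eye = D/f_e = 24/2 = 12.000.
Overall M = m_obj x M_eye = (-7.500)(12.000) = -90.00.
|M| = 90.00.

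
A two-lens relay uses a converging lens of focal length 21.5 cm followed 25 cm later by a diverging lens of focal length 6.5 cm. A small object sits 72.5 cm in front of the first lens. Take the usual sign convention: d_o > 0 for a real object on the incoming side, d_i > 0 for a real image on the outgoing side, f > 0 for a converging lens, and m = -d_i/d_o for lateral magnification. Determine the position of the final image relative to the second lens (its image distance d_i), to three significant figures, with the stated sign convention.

Applying the thin-lens equation to the first lens, 1/21.5 = 1/72.5 + 1/d_i1, which gives d_i1 = 30.564 cm.
Since 30.564 cm > 25 cm, the first image lies past the second lens and serves as a virtual object: d_o2 = L - d_i1 = -5.564 cm.
Applying the thin-lens equation again with f_2 = -6.5 cm and d_o2 = -5.564 cm gives d_i2 = 38.626 cm.

38.6 cm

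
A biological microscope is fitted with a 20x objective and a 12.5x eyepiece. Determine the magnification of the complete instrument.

250

The overall magnification of a compound microscope is the product of the objective and eyepiece magnifications:
M = M_obj x M_eye = 20 x 12.5 = 250.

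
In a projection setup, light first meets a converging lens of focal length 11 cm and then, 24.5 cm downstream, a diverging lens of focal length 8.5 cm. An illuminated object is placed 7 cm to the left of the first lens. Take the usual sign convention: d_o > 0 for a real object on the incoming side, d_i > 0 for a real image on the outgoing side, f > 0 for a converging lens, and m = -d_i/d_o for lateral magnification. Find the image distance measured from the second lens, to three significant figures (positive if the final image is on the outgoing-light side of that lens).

Lens 1: 1/d_i1 = 1/f_1 - 1/d_o1 = 1/11 - 1/7 = -0.05195 cm^-1, so d_i1 = -19.250 cm.
With d_i1 < 0 the first image is virtual and lies on the object side; the object distance for lens 2 is d_o2 = 24.5 - (-19.250) = 43.750 cm.
Lens 2: 1/d_i2 = 1/f_2 - 1/d_o2 = 1/(-8.5) - 1/(43.750) = -0.14050 cm^-1, so d_i2 = -7.117 cm.

-7.12 cm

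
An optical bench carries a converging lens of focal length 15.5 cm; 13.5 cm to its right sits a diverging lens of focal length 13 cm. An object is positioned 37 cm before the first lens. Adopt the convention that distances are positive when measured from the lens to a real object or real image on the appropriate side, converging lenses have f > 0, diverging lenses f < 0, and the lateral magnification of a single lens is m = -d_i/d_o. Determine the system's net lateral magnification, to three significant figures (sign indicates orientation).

53.7

Lens 1: 1/d_i1 = 1/f_1 - 1/d_o1 = 1/15.5 - 1/37 = 0.03749 cm^-1, so d_i1 = 26.674 cm.
m_1 = -(26.674)/37 = -0.7209.
This image would form 26.674 cm past lens 1, i.e. 13.174 cm beyond lens 2, so it is a virtual object for lens 2: d_o2 = 13.5 - 26.674 = -13.174 cm.
Lens 2: 1/d_i2 = 1/f_2 - 1/d_o2 = 1/(-13) - 1/(-13.174) = -0.00102 cm^-1, so d_i2 = -981.933 cm.
m_2 = -(-981.933)/(-13.174) = -74.5333.
Overall magnification: m = m_1 m_2 = 53.7333.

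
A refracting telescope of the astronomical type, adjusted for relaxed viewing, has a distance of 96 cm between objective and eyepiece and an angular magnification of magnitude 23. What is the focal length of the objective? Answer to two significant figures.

92 cm

In normal adjustment the tube length equals f_obj + f_eye and |M| = f_obj/f_eye.
So f_obj = 23 f_eye and 23 f_eye + f_eye = 96 cm, giving f_eye = 96/24 = 4.000 cm and f_obj = 92.000 cm.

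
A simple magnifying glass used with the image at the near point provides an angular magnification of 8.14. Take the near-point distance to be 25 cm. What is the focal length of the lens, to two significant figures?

For the image at the near point, M = 1 + D/f.
f = D/(M - 1) = 25/(8.14 - 1) = 3.501 cm.

3.5 cm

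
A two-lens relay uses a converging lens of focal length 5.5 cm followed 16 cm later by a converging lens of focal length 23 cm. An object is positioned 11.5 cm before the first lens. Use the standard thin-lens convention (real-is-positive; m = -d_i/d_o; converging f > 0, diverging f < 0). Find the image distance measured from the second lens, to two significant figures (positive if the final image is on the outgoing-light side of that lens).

-7.2 cm

Lens 1: 1/d_i1 = 1/f_1 - 1/d_o1 = 1/5.5 - 1/11.5 = 0.09486 cm^-1, so d_i1 = 10.542 cm.
The intermediate image is 10.542 cm to the right of lens 1, so d_o2 = L - d_i1 = 16 - 10.542 = 5.458 cm.
Lens 2: 1/d_i2 = 1/f_2 - 1/d_o2 = 1/23 - 1/(5.458) = -0.13973 cm^-1, so d_i2 = -7.157 cm.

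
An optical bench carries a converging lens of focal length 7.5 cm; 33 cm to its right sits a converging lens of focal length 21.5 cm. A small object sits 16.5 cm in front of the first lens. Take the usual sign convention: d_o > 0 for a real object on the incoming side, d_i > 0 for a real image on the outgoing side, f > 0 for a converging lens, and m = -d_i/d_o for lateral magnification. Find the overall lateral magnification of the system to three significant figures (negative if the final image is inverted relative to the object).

First lens: d_i1 = 1/(1/7.5 - 1/16.5) = 13.750 cm.
m_1 = -(13.750)/16.5 = -0.8333.
Object distance for lens 2: d_o2 = 33 - 13.750 = 19.250 cm.
Second lens: d_i2 = 1/(1/21.5 - 1/(19.250)) = -183.944 cm.
m_2 = -(-183.944)/(19.250) = 9.5556.
Total m = m_1 x m_2 = (-0.8333)(9.5556) = -7.9630.

-7.96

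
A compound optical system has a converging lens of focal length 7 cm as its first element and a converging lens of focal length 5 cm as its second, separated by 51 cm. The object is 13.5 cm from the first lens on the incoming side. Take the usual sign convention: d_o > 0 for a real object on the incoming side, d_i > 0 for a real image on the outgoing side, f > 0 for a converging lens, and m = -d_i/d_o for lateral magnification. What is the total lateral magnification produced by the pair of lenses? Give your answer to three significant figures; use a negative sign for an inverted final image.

0.171

Applying the thin-lens equation to the first lens, 1/7 = 1/13.5 + 1/d_i1, which gives d_i1 = 14.538 cm.
Its lateral magnification is m_1 = -d_i1/d_o1 = -(14.538)/13.5 = -1.0769.
That image sits 36.462 cm in front of the second lens, so d_o2 = 36.462 cm.
Applying the thin-lens equation again with f_2 = 5 cm and d_o2 = 36.462 cm gives d_i2 = 5.795 cm.
m_2 = -(5.795)/(36.462) = -0.1589.
The system's lateral magnification is m_1 m_2 = (-1.0769)(-0.1589) = 0.1711.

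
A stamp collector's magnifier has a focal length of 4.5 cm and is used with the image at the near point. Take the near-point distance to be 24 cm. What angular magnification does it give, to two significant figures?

M = 1 + D/f = 1 + 24/4.5 = 6.333.

6.3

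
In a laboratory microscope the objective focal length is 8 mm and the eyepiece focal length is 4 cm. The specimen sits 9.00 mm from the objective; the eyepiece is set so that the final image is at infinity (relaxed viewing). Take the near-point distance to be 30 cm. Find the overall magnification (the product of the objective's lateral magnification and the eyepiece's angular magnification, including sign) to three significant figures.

Convert to cm: f_obj = 8 mm = 0.8 cm; d_o = 9.00 mm = 0.90 cm.
Objective: 1/d_i = 1/f_obj - 1/d_o = 1/0.8 - 1/0.90 = 0.13889 cm^-1, so d_i = 7.200 cm.
m_obj = -d_i/d_o = -7.200/0.90 = -8.000.
Eyepiece angular magnification (image at infinity): M_eye = D/f_e = 30/4 = 7.500.
Overall M = m_obj x M_eye = (-8.000)(7.500) = -60.00.

-60.0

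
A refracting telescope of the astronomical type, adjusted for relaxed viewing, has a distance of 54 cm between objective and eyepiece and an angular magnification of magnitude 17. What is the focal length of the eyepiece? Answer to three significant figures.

In normal adjustment the tube length equals f_obj + f_eye and |M| = f_obj/f_eye.
So f_obj = 17 f_eye and 17 f_eye + f_eye = 54 cm, giving f_eye = 54/18 = 3.000 cm and f_obj = 51.000 cm.

3.00 cm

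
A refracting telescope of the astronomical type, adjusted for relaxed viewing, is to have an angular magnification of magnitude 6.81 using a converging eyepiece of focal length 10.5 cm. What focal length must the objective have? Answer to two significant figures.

72 cm

|M| = f_obj/|f_eye|, so f_obj = |M| x |f_eye| = 6.81 x 10.5 = 71.505 cm.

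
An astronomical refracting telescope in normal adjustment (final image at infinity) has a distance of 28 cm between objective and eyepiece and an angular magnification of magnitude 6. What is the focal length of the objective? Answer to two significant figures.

24 cm

In normal adjustment the tube length equals f_obj + f_eye and |M| = f_obj/f_eye.
So f_obj = 6 f_eye and 6 f_eye + f_eye = 28 cm, giving f_eye = 28/7 = 4.000 cm and f_obj = 24.000 cm.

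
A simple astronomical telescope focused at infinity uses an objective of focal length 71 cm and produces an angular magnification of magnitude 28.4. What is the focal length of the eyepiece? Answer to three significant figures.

2.50 cm

|M| = f_obj/f_eye, so f_eye = f_obj/|M| = 71/28.4 = 2.500 cm.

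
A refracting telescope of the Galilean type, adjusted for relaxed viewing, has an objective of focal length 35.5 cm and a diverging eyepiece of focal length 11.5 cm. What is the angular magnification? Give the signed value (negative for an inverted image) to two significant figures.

M = -f_obj/f_eye = -35.5/(-11.5) = 3.087.

3.1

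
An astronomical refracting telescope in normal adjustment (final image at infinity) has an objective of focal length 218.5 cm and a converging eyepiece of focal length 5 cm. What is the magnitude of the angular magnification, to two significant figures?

|M| = f_obj/|f_eye| = 218.5/5 = 43.700.

44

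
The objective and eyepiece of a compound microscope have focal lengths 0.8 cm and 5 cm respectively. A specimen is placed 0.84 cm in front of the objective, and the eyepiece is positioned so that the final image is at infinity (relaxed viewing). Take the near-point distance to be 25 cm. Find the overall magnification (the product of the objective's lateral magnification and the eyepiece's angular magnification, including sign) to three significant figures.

Objective: 1/d_i = 1/f_obj - 1/d_o = 1/0.8 - 1/0.84 = 0.05952 cm^-1, so d_i = 16.800 cm.
m_obj = -d_i/d_o = -16.800/0.84 = -20.000.
Eyepiece angular magnification (image at infinity): M_eye = D/f_e = 25/5 = 5.000.
Overall M = m_obj x M_eye = (-20.000)(5.000) = -100.00.

-100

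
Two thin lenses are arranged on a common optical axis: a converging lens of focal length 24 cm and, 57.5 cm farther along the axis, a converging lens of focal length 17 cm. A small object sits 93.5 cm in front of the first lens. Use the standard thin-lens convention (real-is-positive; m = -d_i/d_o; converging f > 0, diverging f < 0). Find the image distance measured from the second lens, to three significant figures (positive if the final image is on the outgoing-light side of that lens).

52.2 cm

First lens: d_i1 = 1/(1/24 - 1/93.5) = 32.288 cm.
That image sits 25.212 cm in front of the second lens, so d_o2 = 25.212 cm.
Second lens: d_i2 = 1/(1/17 - 1/(25.212)) = 52.191 cm.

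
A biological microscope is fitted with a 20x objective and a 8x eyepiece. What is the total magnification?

160

The overall magnification of a compound microscope is the product of the objective and eyepiece magnifications:
M = M_obj x M_eye = 20 x 8 = 160.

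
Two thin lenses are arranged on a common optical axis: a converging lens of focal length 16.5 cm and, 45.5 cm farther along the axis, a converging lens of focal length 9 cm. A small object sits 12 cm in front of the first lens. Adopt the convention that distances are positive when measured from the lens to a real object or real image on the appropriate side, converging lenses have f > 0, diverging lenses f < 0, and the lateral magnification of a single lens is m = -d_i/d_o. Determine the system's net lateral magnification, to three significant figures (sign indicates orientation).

-0.410

Lens 1: 1/d_i1 = 1/f_1 - 1/d_o1 = 1/16.5 - 1/12 = -0.02273 cm^-1, so d_i1 = -44.000 cm.
m_1 = -(-44.000)/12 = 3.6667.
With d_i1 < 0 the first image is virtual and lies on the object side; the object distance for lens 2 is d_o2 = 45.5 - (-44.000) = 89.500 cm.
Lens 2: 1/d_i2 = 1/f_2 - 1/d_o2 = 1/9 - 1/(89.500) = 0.09994 cm^-1, so d_i2 = 10.006 cm.
m_2 = -(10.006)/(89.500) = -0.1118.
The system's lateral magnification is m_1 m_2 = (3.6667)(-0.1118) = -0.4099.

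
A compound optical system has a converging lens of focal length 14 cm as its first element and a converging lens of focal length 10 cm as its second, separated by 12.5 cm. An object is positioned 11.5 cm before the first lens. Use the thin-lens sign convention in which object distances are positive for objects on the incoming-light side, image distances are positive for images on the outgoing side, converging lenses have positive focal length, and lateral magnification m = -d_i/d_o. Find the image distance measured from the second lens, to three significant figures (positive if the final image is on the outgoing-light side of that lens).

11.5 cm

First lens: d_i1 = 1/(1/14 - 1/11.5) = -64.400 cm.
The intermediate image is virtual, 64.400 cm to the left of lens 1, so d_o2 = L - d_i1 = 12.5 - (-64.400) = 76.900 cm.
Second lens: d_i2 = 1/(1/10 - 1/(76.900)) = 11.495 cm.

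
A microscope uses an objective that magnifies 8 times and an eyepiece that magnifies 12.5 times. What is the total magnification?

The overall magnification of a compound microscope is the product of the objective and eyepiece magnifications:
M = M_obj x M_eye = 8 x 12.5 = 100.

100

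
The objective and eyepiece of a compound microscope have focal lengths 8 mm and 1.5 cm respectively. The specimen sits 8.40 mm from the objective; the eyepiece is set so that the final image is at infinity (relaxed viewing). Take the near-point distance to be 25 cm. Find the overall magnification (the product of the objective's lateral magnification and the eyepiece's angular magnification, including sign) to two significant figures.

-330

Convert to cm: f_obj = 8 mm = 0.8 cm; d_o = 8.40 mm = 0.84 cm.
Objective: 1/d_i = 1/f_obj - 1/d_o = 1/0.8 - 1/0.84 = 0.05952 cm^-1, so d_i = 16.800 cm.
m_obj = -d_i/d_o = -16.800/0.84 = -20.000.
Eyepiece angular magnification (image at infinity): M_eye = D/f_e = 25/1.5 = 16.667.
Overall M = m_obj x M_eye = (-20.000)(16.667) = -333.33.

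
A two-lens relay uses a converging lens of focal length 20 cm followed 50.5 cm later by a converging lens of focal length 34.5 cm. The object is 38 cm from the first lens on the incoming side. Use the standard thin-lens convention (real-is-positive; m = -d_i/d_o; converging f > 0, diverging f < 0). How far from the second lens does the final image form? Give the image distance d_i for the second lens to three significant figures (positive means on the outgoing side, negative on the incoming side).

-10.9 cm

Applying the thin-lens equation to the first lens, 1/20 = 1/38 + 1/d_i1, which gives d_i1 = 42.222 cm.
The intermediate image is 42.222 cm to the right of lens 1, so d_o2 = L - d_i1 = 50.5 - 42.222 = 8.278 cm.
Applying the thin-lens equation again with f_2 = 34.5 cm and d_o2 = 8.278 cm gives d_i2 = -10.891 cm.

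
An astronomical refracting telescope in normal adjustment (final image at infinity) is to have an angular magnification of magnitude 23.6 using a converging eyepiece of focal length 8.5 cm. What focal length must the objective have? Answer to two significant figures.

|M| = f_obj/|f_eye|, so f_obj = |M| x |f_eye| = 23.6 x 8.5 = 200.600 cm.

200 cm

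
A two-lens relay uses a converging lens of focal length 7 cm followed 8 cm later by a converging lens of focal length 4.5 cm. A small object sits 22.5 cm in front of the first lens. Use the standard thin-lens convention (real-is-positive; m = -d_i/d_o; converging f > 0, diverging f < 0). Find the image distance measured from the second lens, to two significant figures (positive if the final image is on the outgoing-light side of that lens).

1.5 cm

Applying the thin-lens equation to the first lens, 1/7 = 1/22.5 + 1/d_i1, which gives d_i1 = 10.161 cm.
Since 10.161 cm > 8 cm, the first image lies past the second lens and serves as a virtual object: d_o2 = L - d_i1 = -2.161 cm.
Applying the thin-lens equation again with f_2 = 4.5 cm and d_o2 = -2.161 cm gives d_i2 = 1.460 cm.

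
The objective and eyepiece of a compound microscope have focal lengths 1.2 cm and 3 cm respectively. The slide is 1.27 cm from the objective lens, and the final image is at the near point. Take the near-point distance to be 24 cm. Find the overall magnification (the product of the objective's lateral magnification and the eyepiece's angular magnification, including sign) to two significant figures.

-150

Objective: 1/d_i = 1/f_obj - 1/d_o = 1/1.2 - 1/1.27 = 0.04593 cm^-1, so d_i = 21.771 cm.
m_obj = -d_i/d_o = -21.771/1.27 = -17.143.
Eyepiece angular magnification (image at near point): M_eye = 1 + D/f_e = 1 + 24/3 = 9.000.
Overall M = m_obj x M_eye = (-17.143)(9.000) = -154.29.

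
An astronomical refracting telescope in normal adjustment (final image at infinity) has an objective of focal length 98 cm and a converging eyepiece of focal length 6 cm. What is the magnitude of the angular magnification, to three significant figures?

16.3

|M| = f_obj/|f_eye| = 98/6 = 16.333.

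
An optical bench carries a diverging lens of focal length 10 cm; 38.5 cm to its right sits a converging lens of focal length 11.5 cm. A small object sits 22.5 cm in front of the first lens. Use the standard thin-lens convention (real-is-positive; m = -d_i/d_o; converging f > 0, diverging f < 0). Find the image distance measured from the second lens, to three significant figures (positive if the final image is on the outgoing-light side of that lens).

15.4 cm

Lens 1: 1/d_i1 = 1/f_1 - 1/d_o1 = 1/(-10) - 1/22.5 = -0.14444 cm^-1, so d_i1 = -6.923 cm.
The intermediate image is virtual, 6.923 cm to the left of lens 1, so d_o2 = L - d_i1 = 38.5 - (-6.923) = 45.423 cm.
Lens 2: 1/d_i2 = 1/f_2 - 1/d_o2 = 1/11.5 - 1/(45.423) = 0.06494 cm^-1, so d_i2 = 15.399 cm.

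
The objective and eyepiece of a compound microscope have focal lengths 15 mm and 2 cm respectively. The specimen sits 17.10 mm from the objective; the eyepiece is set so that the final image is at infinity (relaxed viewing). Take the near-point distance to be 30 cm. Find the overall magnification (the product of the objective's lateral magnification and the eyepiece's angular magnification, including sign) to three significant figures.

Convert to cm: f_obj = 15 mm = 1.5 cm; d_o = 17.10 mm = 1.71 cm.
Objective: 1/d_i = 1/f_obj - 1/d_o = 1/1.5 - 1/1.71 = 0.08187 cm^-1, so d_i = 12.214 cm.
m_obj = -d_i/d_o = -12.214/1.71 = -7.143.
Eyepiece angular magnification (image at infinity): M_eye = D/f_e = 30/2 = 15.000.
Overall M = m_obj x M_eye = (-7.143)(15.000) = -107.14.

-107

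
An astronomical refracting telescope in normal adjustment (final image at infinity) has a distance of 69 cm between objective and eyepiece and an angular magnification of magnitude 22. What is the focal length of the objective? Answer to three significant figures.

In normal adjustment the tube length equals f_obj + f_eye and |M| = f_obj/f_eye.
So f_obj = 22 f_eye and 22 f_eye + f_eye = 69 cm, giving f_eye = 69/23 = 3.000 cm and f_obj = 66.000 cm.

66.0 cm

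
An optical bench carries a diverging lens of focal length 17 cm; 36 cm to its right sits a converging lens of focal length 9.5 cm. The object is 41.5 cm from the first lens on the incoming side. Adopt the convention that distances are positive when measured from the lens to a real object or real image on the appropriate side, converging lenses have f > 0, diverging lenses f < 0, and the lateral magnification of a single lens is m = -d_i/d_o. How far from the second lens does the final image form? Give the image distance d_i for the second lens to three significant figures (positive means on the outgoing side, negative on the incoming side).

Lens 1: 1/d_i1 = 1/f_1 - 1/d_o1 = 1/(-17) - 1/41.5 = -0.08292 cm^-1, so d_i1 = -12.060 cm.
With d_i1 < 0 the first image is virtual and lies on the object side; the object distance for lens 2 is d_o2 = 36 - (-12.060) = 48.060 cm.
Lens 2: 1/d_i2 = 1/f_2 - 1/d_o2 = 1/9.5 - 1/(48.060) = 0.08446 cm^-1, so d_i2 = 11.841 cm.

11.8 cm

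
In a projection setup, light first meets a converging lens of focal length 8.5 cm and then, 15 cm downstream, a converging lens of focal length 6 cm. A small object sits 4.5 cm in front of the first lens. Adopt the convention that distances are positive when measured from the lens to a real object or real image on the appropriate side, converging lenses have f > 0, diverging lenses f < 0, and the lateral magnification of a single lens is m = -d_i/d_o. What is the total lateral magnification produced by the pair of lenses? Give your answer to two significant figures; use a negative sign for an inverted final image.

First lens: d_i1 = 1/(1/8.5 - 1/4.5) = -9.563 cm.
m_1 = -(-9.563)/4.5 = 2.1250.
The intermediate image is virtual, 9.563 cm to the left of lens 1, so d_o2 = L - d_i1 = 15 - (-9.563) = 24.562 cm.
Second lens: d_i2 = 1/(1/6 - 1/(24.562)) = 7.939 cm.
m_2 = -(7.939)/(24.562) = -0.3232.
Overall magnification: m = m_1 m_2 = -0.6869.

-0.69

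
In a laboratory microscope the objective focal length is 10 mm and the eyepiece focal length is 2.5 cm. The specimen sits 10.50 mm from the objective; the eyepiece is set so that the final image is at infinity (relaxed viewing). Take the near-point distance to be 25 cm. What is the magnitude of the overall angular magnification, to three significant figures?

Convert to cm: f_obj = 10 mm = 1 cm; d_o = 10.50 mm = 1.05 cm.
Objective: 1/d_i = 1/f_obj - 1/d_o = 1/1 - 1/1.05 = 0.04762 cm^-1, so d_i = 21.000 cm.
m_obj = -d_i/d_o = -21.000/1.05 = -20.000.
Eyepiece angular magnification (image at infinity): M_eye = D/f_e = 25/2.5 = 10.000.
Overall M = m_obj x M_eye = (-20.000)(10.000) = -200.00.
|M| = 200.00.

200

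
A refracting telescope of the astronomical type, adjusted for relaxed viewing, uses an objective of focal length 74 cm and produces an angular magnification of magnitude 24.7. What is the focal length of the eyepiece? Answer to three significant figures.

|M| = f_obj/f_eye, so f_eye = f_obj/|M| = 74/24.7 = 2.996 cm.

3.00 cm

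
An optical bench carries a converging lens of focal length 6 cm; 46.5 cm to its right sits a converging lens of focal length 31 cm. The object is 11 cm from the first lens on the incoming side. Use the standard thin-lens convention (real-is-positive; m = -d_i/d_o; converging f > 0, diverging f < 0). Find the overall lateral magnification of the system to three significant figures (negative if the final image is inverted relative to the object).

Lens 1: 1/d_i1 = 1/f_1 - 1/d_o1 = 1/6 - 1/11 = 0.07576 cm^-1, so d_i1 = 13.200 cm.
m_1 = -(13.200)/11 = -1.2000.
Object distance for lens 2: d_o2 = 46.5 - 13.200 = 33.300 cm.
Lens 2: 1/d_i2 = 1/f_2 - 1/d_o2 = 1/31 - 1/(33.300) = 0.00223 cm^-1, so d_i2 = 448.826 cm.
m_2 = -(448.826)/(33.300) = -13.4783.
Overall magnification: m = m_1 m_2 = 16.1739.

16.2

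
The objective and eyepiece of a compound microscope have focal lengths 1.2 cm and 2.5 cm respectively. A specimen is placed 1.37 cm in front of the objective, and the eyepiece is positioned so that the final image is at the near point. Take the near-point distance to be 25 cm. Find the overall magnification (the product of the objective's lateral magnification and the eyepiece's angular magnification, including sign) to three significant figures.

-77.6

Objective: 1/d_i = 1/f_obj - 1/d_o = 1/1.2 - 1/1.37 = 0.10341 cm^-1, so d_i = 9.671 cm.
m_obj = -d_i/d_o = -9.671/1.37 = -7.059.
Eyepiece angular magnification (image at near point): M_eye = 1 + D/f_e = 1 + 25/2.5 = 11.000.
Overall M = m_obj x M_eye = (-7.059)(11.000) = -77.65.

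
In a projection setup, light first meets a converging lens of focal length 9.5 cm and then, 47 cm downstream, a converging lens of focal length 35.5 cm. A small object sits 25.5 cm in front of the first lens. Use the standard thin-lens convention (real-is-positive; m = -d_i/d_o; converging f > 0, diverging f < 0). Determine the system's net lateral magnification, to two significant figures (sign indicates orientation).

-5.8

Applying the thin-lens equation to the first lens, 1/9.5 = 1/25.5 + 1/d_i1, which gives d_i1 = 15.141 cm.
Its lateral magnification is m_1 = -d_i1/d_o1 = -(15.141)/25.5 = -0.5938.
The intermediate image is 15.141 cm to the right of lens 1, so d_o2 = L - d_i1 = 47 - 15.141 = 31.859 cm.
Applying the thin-lens equation again with f_2 = 35.5 cm and d_o2 = 31.859 cm gives d_i2 = -310.663 cm.
m_2 = -(-310.663)/(31.859) = 9.7511.
Total m = m_1 x m_2 = (-0.5938)(9.7511) = -5.7897.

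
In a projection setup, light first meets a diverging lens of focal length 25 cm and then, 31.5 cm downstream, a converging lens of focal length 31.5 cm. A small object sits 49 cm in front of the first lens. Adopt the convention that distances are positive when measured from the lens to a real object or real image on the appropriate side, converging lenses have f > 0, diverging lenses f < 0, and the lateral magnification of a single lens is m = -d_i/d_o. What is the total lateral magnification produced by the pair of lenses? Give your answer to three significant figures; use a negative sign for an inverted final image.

-0.643

First lens: d_i1 = 1/(1/(-25) - 1/49) = -16.554 cm.
m_1 = -(-16.554)/49 = 0.3378.
With d_i1 < 0 the first image is virtual and lies on the object side; the object distance for lens 2 is d_o2 = 31.5 - (-16.554) = 48.054 cm.
Second lens: d_i2 = 1/(1/31.5 - 1/(48.054)) = 91.440 cm.
m_2 = -(91.440)/(48.054) = -1.9029.
Overall magnification: m = m_1 m_2 = -0.6429.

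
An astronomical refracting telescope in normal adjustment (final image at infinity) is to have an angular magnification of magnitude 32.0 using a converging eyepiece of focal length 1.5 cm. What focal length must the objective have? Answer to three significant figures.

|M| = f_obj/|f_eye|, so f_obj = |M| x |f_eye| = 32.0 x 1.5 = 48.000 cm.

48.0 cm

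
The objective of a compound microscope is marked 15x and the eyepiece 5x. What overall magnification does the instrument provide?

75

The overall magnification of a compound microscope is the product of the objective and eyepiece magnifications:
M = M_obj x M_eye = 15 x 5 = 75.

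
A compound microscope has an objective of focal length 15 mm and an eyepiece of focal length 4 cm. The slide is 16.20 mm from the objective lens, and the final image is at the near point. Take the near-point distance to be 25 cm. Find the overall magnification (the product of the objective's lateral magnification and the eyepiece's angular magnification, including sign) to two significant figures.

Convert to cm: f_obj = 15 mm = 1.5 cm; d_o = 16.20 mm = 1.62 cm.
Objective: 1/d_i = 1/f_obj - 1/d_o = 1/1.5 - 1/1.62 = 0.04938 cm^-1, so d_i = 20.250 cm.
m_obj = -d_i/d_o = -20.250/1.62 = -12.500.
Eyepiece angular magnification (image at near point): M_eye = 1 + D/f_e = 1 + 25/4 = 7.250.
Overall M = m_obj x M_eye = (-12.500)(7.250) = -90.62.

-91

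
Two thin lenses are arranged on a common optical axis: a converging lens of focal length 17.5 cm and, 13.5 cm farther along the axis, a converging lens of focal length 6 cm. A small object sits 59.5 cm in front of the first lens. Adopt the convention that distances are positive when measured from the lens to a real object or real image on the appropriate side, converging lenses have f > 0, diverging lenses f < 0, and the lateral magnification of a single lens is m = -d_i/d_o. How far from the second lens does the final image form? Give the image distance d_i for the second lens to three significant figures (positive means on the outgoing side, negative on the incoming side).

3.92 cm

First lens: d_i1 = 1/(1/17.5 - 1/59.5) = 24.792 cm.
This image would form 24.792 cm past lens 1, i.e. 11.292 cm beyond lens 2, so it is a virtual object for lens 2: d_o2 = 13.5 - 24.792 = -11.292 cm.
Second lens: d_i2 = 1/(1/6 - 1/(-11.292)) = 3.918 cm.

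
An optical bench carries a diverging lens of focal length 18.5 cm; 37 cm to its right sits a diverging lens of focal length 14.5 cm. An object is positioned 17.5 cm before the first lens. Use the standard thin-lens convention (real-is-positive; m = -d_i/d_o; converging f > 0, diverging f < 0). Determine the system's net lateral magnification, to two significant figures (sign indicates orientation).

Applying the thin-lens equation to the first lens, 1/(-18.5) = 1/17.5 + 1/d_i1, which gives d_i1 = -8.993 cm.
Its lateral magnification is m_1 = -d_i1/d_o1 = -(-8.993)/17.5 = 0.5139.
With d_i1 < 0 the first image is virtual and lies on the object side; the object distance for lens 2 is d_o2 = 37 - (-8.993) = 45.993 cm.
Applying the thin-lens equation again with f_2 = -14.5 cm and d_o2 = 45.993 cm gives d_i2 = -11.024 cm.
m_2 = -(-11.024)/(45.993) = 0.2397.
Overall magnification: m = m_1 m_2 = 0.1232.

0.12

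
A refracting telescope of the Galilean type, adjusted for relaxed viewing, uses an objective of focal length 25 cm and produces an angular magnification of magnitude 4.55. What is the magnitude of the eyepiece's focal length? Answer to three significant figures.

5.49 cm

|M| = f_obj/|f_eye|, so |f_eye| = f_obj/|M| = 25/4.55 = 5.495 cm.
(The eyepiece is diverging, so its signed focal length is -5.495 cm.)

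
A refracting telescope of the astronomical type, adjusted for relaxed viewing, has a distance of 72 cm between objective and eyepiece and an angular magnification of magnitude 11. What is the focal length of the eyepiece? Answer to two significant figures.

In normal adjustment the tube length equals f_obj + f_eye and |M| = f_obj/f_eye.
So f_obj = 11 f_eye and 11 f_eye + f_eye = 72 cm, giving f_eye = 72/12 = 6.000 cm and f_obj = 66.000 cm.

6.0 cm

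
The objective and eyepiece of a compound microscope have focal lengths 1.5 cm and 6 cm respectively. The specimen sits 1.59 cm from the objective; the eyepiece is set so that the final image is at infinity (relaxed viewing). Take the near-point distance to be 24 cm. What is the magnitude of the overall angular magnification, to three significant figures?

66.7

Objective: 1/d_i = 1/f_obj - 1/d_o = 1/1.5 - 1/1.59 = 0.03774 cm^-1, so d_i = 26.500 cm.
m_obj = -d_i/d_o = -26.500/1.59 = -16.667.
Eyepiece angular magnification (image at infinity): M_eye = D/f_e = 24/6 = 4.000.
Overall M = m_obj x M_eye = (-16.667)(4.000) = -66.67.
|M| = 66.67.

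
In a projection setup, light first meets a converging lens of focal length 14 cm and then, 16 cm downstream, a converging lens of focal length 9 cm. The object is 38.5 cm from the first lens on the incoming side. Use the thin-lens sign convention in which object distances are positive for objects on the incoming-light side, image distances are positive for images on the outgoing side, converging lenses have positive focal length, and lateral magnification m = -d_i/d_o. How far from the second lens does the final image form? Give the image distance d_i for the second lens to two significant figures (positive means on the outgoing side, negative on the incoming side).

Applying the thin-lens equation to the first lens, 1/14 = 1/38.5 + 1/d_i1, which gives d_i1 = 22.000 cm.
Since 22.000 cm > 16 cm, the first image lies past the second lens and serves as a virtual object: d_o2 = L - d_i1 = -6.000 cm.
Applying the thin-lens equation again with f_2 = 9 cm and d_o2 = -6.000 cm gives d_i2 = 3.600 cm.

3.6 cm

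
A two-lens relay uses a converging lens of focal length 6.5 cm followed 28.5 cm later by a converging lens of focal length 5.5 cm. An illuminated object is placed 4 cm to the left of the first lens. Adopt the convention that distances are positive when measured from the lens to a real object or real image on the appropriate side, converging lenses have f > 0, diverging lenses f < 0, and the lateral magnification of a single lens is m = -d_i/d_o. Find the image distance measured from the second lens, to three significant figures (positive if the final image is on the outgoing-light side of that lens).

6.41 cm

First lens: d_i1 = 1/(1/6.5 - 1/4) = -10.400 cm.
The intermediate image is virtual, 10.400 cm to the left of lens 1, so d_o2 = L - d_i1 = 28.5 - (-10.400) = 38.900 cm.
Second lens: d_i2 = 1/(1/5.5 - 1/(38.900)) = 6.406 cm.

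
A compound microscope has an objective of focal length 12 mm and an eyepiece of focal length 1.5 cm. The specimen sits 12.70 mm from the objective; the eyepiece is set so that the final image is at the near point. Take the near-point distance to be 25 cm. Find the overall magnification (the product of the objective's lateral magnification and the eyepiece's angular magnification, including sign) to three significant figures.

Convert to cm: f_obj = 12 mm = 1.2 cm; d_o = 12.70 mm = 1.27 cm.
Objective: 1/d_i = 1/f_obj - 1/d_o = 1/1.2 - 1/1.27 = 0.04593 cm^-1, so d_i = 21.771 cm.
m_obj = -d_i/d_o = -21.771/1.27 = -17.143.
Eyepiece angular magnification (image at near point): M_eye = 1 + D/f_e = 1 + 25/1.5 = 17.667.
Overall M = m_obj x M_eye = (-17.143)(17.667) = -302.86.

-303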